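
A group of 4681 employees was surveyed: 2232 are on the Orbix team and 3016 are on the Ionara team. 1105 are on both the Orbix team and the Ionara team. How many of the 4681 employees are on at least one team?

4143

N(≥1) = 2232 + 3016 − 1105 = 4143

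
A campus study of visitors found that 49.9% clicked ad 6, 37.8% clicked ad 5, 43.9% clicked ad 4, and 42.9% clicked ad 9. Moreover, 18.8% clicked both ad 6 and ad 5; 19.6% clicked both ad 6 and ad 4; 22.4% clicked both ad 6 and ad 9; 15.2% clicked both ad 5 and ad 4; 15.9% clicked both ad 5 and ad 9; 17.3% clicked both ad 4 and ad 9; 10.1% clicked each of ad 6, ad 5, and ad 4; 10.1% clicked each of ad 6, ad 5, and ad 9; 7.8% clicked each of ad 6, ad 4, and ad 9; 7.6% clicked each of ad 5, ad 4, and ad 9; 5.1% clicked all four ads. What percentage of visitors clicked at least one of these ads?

P(at least one) = 49.9 + 37.8 + 43.9 + 42.9 − 18.8 − 19.6 − 22.4 − 15.2 − 15.9 − 17.3 + 10.1 + 10.1 + 7.8 + 7.6 − 5.1 = 95.8%

95.8%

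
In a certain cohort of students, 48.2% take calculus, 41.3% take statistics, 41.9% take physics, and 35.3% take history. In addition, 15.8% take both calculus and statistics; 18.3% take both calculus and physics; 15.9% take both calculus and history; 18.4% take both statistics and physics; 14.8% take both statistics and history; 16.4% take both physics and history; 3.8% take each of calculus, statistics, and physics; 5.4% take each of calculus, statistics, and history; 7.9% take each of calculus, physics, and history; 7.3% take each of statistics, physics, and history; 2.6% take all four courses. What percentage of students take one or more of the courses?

P(≥1) = 48.2 + 41.3 + 41.9 + 35.3 − 15.8 − 18.3 − 15.9 − 18.4 − 14.8 − 16.4 + 3.8 + 5.4 + 7.9 + 7.3 − 2.6 = 88.9%

88.9%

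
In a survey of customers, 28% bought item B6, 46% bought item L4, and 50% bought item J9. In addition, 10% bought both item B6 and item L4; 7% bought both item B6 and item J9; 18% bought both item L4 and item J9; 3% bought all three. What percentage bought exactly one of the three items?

P(exactly one) = 28 + 46 + 50 − 2·10 − 2·7 − 2·18 + 3·3 = 63%

63%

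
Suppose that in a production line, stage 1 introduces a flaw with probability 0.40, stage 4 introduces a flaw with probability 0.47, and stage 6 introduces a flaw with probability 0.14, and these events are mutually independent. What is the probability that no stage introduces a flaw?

0.27348

P(none) = (1 − 0.40) × (1 − 0.47) × (1 − 0.14) = 0.60 × 0.53 × 0.86 = 0.27348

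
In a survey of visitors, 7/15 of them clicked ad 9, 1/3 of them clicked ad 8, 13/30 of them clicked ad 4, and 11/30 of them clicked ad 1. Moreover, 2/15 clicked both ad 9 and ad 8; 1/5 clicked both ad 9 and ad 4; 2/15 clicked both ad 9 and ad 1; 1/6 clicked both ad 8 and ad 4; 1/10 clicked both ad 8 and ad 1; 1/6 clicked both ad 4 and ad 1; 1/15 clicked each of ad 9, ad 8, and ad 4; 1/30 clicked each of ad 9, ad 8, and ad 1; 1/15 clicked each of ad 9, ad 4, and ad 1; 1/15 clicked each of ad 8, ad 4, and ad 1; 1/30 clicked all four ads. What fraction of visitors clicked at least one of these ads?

9/10

By inclusion-exclusion,
P(union) = 7/15 + 1/3 + 13/30 + 11/30 − 2/15 − 1/5 − 2/15 − 1/6 − 1/10 − 1/6 + 1/15 + 1/30 + 1/15 + 1/15 − 1/30 = 9/10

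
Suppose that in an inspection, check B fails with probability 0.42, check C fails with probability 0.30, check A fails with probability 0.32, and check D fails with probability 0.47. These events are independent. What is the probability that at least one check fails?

Since the events are independent, P(none) is the product of the individual non-occurrence probabilities.
P(none) = (1 − 0.42) × (1 − 0.30) × (1 − 0.32) × (1 − 0.47) = 0.58 × 0.70 × 0.68 × 0.53 = 0.1463224
P(at least one) = 1 − 0.1463224 = 0.8536776

0.8536776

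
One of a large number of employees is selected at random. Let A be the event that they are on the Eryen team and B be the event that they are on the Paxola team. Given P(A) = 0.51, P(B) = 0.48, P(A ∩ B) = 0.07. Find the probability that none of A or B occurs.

0.08

By inclusion-exclusion,
P(A ∪ B) = 0.51 + 0.48 − 0.07 = 0.92
P(none) = 1 − 0.92 = 0.08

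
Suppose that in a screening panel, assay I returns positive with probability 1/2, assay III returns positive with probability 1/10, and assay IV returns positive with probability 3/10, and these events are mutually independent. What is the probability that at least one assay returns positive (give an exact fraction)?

P(none) = (1 − 1/2) × (1 − 1/10) × (1 − 3/10) = 1/2 × 9/10 × 7/10 = 63/200
P(at least one) = 1 − 63/200 = 137/200

137/200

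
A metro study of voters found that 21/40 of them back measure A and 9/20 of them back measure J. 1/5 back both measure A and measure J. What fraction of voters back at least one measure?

P(at least one) = 21/40 + 9/20 − 1/5 = 31/40

31/40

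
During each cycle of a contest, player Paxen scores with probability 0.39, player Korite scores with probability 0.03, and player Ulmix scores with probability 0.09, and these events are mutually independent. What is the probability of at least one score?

P(none) = (1 − 0.39) × (1 − 0.03) × (1 − 0.09) = 0.61 × 0.97 × 0.91 = 0.538447
P(at least one) = 1 − 0.538447 = 0.461553

0.461553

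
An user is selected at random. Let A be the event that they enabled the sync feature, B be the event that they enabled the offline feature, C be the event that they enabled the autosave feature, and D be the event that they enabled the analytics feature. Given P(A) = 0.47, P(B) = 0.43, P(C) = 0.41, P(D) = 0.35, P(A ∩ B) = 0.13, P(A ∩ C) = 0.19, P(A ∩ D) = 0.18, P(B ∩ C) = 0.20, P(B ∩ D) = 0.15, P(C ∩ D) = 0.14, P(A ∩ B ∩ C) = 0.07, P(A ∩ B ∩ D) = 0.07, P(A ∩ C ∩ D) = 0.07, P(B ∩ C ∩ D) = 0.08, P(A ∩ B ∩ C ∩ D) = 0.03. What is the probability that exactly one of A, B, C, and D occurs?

0.43

Using the inclusion–exclusion count for exactly one event:
P(exactly one) = 0.47 + 0.43 + 0.41 + 0.35 − 2·0.13 − 2·0.19 − 2·0.18 − 2·0.20 − 2·0.15 − 2·0.14 + 3·0.07 + 3·0.07 + 3·0.07 + 3·0.08 − 4·0.03 = 0.43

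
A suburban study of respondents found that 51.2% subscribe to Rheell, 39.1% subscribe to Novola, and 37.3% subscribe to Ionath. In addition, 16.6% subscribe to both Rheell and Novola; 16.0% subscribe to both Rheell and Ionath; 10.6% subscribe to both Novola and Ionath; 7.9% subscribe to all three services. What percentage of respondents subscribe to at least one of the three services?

92.3%

By inclusion-exclusion,
P(union) = 51.2 + 39.1 + 37.3 − 16.6 − 16.0 − 10.6 + 7.9 = 92.3%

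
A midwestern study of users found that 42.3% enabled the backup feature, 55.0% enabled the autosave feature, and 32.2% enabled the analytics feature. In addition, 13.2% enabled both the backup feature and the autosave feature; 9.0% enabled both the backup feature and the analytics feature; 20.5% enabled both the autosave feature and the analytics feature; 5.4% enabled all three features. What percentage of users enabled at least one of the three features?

92.2%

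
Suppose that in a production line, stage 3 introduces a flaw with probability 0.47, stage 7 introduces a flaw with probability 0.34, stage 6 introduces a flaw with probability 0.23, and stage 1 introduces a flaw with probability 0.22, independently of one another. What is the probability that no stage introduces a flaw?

0.21008988

P(none) = (1 − 0.47) × (1 − 0.34) × (1 − 0.23) × (1 − 0.22) = 0.53 × 0.66 × 0.77 × 0.78 = 0.21008988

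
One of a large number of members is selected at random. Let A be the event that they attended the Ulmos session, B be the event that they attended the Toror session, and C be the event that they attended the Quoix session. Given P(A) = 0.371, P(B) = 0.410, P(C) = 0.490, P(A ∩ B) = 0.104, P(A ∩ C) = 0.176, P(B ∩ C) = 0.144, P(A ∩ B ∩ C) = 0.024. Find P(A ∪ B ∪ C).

0.871

Using inclusion–exclusion:
P(A ∪ B ∪ C) = 0.371 + 0.410 + 0.490 − 0.104 − 0.176 − 0.144 + 0.024 = 0.871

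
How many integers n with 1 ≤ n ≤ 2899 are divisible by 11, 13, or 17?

By inclusion–exclusion:
floor(2899/11) + floor(2899/13) + floor(2899/17) − floor(2899/143) − floor(2899/187) − floor(2899/221) + floor(2899/2431) = 263 + 223 + 170 − 20 − 15 − 13 + 1 = 609

609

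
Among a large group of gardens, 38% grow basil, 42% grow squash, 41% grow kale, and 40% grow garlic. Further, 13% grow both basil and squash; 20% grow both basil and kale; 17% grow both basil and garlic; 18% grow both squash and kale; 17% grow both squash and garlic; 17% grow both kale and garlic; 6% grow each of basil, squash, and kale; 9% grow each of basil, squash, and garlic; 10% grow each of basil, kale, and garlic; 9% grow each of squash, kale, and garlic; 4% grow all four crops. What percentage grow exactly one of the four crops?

P(exactly one) = 38 + 42 + 41 + 40 − 2·13 − 2·20 − 2·17 − 2·18 − 2·17 − 2·17 + 3·6 + 3·9 + 3·10 + 3·9 − 4·4 = 43%

43%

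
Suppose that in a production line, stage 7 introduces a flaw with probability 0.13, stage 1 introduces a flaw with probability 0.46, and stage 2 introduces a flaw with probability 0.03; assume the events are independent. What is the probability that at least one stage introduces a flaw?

0.544294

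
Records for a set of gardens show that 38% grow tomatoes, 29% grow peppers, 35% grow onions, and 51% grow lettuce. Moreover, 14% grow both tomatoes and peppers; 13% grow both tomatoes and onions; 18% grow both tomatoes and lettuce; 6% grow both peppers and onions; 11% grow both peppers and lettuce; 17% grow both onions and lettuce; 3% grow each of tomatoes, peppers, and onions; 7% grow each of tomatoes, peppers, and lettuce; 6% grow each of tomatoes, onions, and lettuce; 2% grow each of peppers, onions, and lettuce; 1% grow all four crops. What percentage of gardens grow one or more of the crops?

P(union) = 38 + 29 + 35 + 51 − 14 − 13 − 18 − 6 − 11 − 17 + 3 + 7 + 6 + 2 − 1 = 91%

91%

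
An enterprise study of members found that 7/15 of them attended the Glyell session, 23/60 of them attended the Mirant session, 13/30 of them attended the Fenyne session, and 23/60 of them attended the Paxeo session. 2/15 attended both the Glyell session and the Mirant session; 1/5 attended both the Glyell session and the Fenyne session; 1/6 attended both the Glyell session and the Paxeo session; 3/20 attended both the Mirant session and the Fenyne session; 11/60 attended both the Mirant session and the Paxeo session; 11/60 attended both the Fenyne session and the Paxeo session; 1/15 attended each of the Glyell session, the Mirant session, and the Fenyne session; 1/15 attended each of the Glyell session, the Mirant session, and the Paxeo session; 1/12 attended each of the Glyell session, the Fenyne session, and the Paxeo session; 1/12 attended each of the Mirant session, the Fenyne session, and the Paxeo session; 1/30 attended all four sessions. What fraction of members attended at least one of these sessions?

11/12

Apply inclusion-exclusion:
P(≥1) = 7/15 + 23/60 + 13/30 + 23/60 − 2/15 − 1/5 − 1/6 − 3/20 − 11/60 − 11/60 + 1/15 + 1/15 + 1/12 + 1/12 − 1/30 = 11/12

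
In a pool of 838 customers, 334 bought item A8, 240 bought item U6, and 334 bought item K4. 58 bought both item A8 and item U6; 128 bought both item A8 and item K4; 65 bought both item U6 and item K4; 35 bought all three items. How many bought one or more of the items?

692

Apply inclusion-exclusion:
N(≥1) = 334 + 240 + 334 − 58 − 128 − 65 + 35 = 692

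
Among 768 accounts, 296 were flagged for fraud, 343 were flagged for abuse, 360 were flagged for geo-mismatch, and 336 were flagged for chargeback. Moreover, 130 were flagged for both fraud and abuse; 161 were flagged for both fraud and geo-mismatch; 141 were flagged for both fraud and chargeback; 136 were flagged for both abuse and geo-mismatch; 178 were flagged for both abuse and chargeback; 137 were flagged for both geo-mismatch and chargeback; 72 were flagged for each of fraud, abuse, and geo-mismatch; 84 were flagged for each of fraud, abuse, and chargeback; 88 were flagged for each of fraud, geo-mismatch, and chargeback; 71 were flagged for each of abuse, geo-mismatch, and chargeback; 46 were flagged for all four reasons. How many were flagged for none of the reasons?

|at least one| = 296 + 343 + 360 + 336 − 130 − 161 − 141 − 136 − 178 − 137 + 72 + 84 + 88 + 71 − 46 = 721
None: 768 − 721 = 47

47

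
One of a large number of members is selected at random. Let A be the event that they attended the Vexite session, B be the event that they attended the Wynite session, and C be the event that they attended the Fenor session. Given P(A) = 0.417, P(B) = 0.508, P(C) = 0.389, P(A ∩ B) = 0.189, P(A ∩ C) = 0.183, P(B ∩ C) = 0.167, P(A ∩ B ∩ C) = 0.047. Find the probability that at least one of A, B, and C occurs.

0.822

P(A ∪ B ∪ C) = 0.417 + 0.508 + 0.389 − 0.189 − 0.183 − 0.167 + 0.047 = 0.822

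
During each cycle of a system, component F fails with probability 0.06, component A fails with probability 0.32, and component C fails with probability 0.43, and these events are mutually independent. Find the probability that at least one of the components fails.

0.635656

Since the events are independent, P(none) is the product of the individual non-occurrence probabilities.
P(none) = (1 − 0.06) × (1 − 0.32) × (1 − 0.43) = 0.94 × 0.68 × 0.57 = 0.364344
P(at least one) = 1 − 0.364344 = 0.635656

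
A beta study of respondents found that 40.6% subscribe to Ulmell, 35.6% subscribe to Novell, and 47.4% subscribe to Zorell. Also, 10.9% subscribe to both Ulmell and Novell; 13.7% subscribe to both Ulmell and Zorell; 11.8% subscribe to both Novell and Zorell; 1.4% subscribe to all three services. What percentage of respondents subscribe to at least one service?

88.6%

By inclusion-exclusion,
P(≥1) = 40.6 + 35.6 + 47.4 − 10.9 − 13.7 − 11.8 + 1.4 = 88.6%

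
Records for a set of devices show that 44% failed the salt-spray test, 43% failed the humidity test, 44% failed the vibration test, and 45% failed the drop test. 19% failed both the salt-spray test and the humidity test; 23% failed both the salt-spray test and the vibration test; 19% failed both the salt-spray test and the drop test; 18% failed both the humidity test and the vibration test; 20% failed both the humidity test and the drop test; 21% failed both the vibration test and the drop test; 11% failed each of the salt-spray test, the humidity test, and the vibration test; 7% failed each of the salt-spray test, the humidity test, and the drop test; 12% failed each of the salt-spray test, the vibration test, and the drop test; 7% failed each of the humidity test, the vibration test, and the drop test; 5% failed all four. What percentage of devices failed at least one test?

Inclusion–exclusion gives
P(≥1) = 44 + 43 + 44 + 45 − 19 − 23 − 19 − 18 − 20 − 21 + 11 + 7 + 12 + 7 − 5 = 88%

88%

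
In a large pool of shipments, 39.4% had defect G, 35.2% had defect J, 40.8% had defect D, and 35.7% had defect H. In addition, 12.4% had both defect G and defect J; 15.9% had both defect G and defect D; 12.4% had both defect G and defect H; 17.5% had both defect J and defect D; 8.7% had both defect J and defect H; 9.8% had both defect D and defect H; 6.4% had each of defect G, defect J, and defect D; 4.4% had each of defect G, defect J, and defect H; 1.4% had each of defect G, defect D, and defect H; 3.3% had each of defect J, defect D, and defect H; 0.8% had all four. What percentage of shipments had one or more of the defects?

P(at least one) = 39.4 + 35.2 + 40.8 + 35.7 − 12.4 − 15.9 − 12.4 − 17.5 − 8.7 − 9.8 + 6.4 + 4.4 + 1.4 + 3.3 − 0.8 = 89.1%

89.1%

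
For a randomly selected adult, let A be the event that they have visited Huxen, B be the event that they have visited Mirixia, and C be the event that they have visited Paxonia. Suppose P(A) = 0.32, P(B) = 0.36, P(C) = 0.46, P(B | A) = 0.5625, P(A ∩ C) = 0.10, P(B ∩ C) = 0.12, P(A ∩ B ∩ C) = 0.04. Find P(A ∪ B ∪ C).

P(A ∩ B) = P(A)·P(B|A) = 0.32 × 0.5625 = 0.18
Inclusion–exclusion gives
P(A ∪ B ∪ C) = 0.32 + 0.36 + 0.46 − 0.18 − 0.10 − 0.12 + 0.04 = 0.78

0.78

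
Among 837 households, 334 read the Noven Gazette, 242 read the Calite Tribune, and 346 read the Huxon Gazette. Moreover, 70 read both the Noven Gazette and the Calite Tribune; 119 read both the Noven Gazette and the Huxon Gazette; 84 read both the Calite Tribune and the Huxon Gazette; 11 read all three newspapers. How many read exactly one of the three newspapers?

409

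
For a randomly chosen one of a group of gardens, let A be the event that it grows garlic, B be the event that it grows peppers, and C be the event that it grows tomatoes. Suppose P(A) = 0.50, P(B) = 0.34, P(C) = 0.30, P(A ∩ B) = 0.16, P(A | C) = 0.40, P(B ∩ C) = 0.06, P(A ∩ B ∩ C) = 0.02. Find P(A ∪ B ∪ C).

P(A ∩ C) = P(C)·P(A|C) = 0.30 × 0.40 = 0.12
P(A ∪ B ∪ C) = 0.50 + 0.34 + 0.30 − 0.16 − 0.12 − 0.06 + 0.02 = 0.82

0.82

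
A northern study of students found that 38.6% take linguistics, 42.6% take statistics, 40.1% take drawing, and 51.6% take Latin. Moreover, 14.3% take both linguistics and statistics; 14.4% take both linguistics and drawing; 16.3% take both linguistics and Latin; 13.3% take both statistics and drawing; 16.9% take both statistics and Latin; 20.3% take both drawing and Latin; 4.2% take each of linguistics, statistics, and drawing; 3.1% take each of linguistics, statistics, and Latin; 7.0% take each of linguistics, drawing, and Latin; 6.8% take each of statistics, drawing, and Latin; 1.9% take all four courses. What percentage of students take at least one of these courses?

96.6%

P(union) = 38.6 + 42.6 + 40.1 + 51.6 − 14.3 − 14.4 − 16.3 − 13.3 − 16.9 − 20.3 + 4.2 + 3.1 + 7.0 + 6.8 − 1.9 = 96.6%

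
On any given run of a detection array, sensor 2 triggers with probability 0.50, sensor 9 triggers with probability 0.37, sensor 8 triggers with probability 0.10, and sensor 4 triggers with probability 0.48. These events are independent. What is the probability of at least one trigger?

0.85258

P(none) = (1 − 0.50) × (1 − 0.37) × (1 − 0.10) × (1 − 0.48) = 0.50 × 0.63 × 0.90 × 0.52 = 0.14742
P(at least one) = 1 − 0.14742 = 0.85258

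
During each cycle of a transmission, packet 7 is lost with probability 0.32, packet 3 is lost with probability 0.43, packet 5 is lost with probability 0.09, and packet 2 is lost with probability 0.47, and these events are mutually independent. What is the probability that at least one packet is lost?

Independence gives P(none) = ∏(1 − pᵢ).
P(none) = (1 − 0.32) × (1 − 0.43) × (1 − 0.09) × (1 − 0.47) = 0.68 × 0.57 × 0.91 × 0.53 = 0.18693948
P(at least one) = 1 − 0.18693948 = 0.81306052

0.81306052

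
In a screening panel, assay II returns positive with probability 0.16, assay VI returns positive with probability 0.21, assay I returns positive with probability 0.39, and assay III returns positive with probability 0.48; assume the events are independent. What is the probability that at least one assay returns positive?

0.78950608

Independence gives P(none) = ∏(1 − pᵢ).
P(none) = (1 − 0.16) × (1 − 0.21) × (1 − 0.39) × (1 − 0.48) = 0.84 × 0.79 × 0.61 × 0.52 = 0.21049392
P(at least one) = 1 − 0.21049392 = 0.78950608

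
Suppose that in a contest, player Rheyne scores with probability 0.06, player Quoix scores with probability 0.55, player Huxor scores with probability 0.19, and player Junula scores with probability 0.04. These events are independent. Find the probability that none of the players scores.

P(none) = (1 − 0.06) × (1 − 0.55) × (1 − 0.19) × (1 − 0.04) = 0.94 × 0.45 × 0.81 × 0.96 = 0.3289248

0.3289248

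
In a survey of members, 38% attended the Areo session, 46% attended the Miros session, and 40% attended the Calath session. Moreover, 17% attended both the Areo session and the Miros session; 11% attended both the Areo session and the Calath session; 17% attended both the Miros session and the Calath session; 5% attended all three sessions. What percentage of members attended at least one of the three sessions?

P(at least one) = 38 + 46 + 40 − 17 − 11 − 17 + 5 = 84%

84%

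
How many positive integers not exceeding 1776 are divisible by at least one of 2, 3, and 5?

1303

888 + 592 + 355 − 296 − 177 − 118 + 59 = 1303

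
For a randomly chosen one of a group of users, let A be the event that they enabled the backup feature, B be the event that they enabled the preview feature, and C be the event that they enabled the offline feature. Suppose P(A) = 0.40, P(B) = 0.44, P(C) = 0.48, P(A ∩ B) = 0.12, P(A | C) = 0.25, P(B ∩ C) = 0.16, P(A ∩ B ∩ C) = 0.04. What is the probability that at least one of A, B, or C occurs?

P(A ∩ C) = P(C)·P(A|C) = 0.48 × 0.25 = 0.12
Inclusion–exclusion gives
P(A ∪ B ∪ C) = 0.40 + 0.44 + 0.48 − 0.12 − 0.12 − 0.16 + 0.04 = 0.96

0.96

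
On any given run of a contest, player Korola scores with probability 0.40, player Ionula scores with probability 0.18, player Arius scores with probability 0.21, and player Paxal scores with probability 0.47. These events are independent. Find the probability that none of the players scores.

0.2060004

P(none) = (1 − 0.40) × (1 − 0.18) × (1 − 0.21) × (1 − 0.47) = 0.60 × 0.82 × 0.79 × 0.53 = 0.2060004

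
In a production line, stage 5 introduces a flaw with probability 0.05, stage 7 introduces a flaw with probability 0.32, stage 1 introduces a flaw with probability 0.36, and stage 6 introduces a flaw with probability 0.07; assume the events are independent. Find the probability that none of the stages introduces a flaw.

0.3844992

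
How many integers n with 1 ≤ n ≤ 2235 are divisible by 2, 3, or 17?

floor(2235/2) + floor(2235/3) + floor(2235/17) − floor(2235/6) − floor(2235/34) − floor(2235/51) + floor(2235/102) = 1117 + 745 + 131 − 372 − 65 − 43 + 21 = 1534

1534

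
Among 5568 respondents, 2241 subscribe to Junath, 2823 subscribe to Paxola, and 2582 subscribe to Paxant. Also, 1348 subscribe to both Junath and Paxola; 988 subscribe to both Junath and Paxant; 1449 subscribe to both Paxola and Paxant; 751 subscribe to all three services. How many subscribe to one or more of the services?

4612

By inclusion-exclusion,
|at least one| = 2241 + 2823 + 2582 − 1348 − 988 − 1449 + 751 = 4612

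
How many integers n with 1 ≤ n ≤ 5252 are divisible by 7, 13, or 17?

1341

Using inclusion–exclusion:
⌊5252/7⌋ + ⌊5252/13⌋ + ⌊5252/17⌋ − ⌊5252/91⌋ − ⌊5252/119⌋ − ⌊5252/221⌋ + ⌊5252/1547⌋ = 750 + 404 + 308 − 57 − 44 − 23 + 3 = 1341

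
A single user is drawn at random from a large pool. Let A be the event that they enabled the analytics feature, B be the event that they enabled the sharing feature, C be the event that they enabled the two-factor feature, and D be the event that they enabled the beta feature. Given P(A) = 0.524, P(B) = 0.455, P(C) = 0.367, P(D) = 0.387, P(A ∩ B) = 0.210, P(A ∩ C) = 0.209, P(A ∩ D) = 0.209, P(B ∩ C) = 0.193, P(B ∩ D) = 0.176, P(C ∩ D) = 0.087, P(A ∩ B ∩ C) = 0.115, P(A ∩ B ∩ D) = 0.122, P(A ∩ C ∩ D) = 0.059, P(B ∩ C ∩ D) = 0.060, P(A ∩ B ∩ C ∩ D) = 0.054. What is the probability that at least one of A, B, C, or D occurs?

Inclusion–exclusion gives
P(A ∪ B ∪ C ∪ D) = 0.524 + 0.455 + 0.367 + 0.387 − 0.210 − 0.209 − 0.209 − 0.193 − 0.176 − 0.087 + 0.115 + 0.122 + 0.059 + 0.060 − 0.054 = 0.951

0.951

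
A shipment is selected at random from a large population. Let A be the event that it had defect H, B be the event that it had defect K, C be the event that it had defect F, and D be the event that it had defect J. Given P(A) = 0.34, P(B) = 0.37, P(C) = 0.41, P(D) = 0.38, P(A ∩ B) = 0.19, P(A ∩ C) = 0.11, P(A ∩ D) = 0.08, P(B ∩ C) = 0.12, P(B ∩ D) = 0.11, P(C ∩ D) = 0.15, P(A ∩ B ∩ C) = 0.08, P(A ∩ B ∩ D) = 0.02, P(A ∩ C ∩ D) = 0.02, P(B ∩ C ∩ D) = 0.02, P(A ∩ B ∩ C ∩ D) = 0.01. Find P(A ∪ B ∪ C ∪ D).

0.87

P(A ∪ B ∪ C ∪ D) = 0.34 + 0.37 + 0.41 + 0.38 − 0.19 − 0.11 − 0.08 − 0.12 − 0.11 − 0.15 + 0.08 + 0.02 + 0.02 + 0.02 − 0.01 = 0.87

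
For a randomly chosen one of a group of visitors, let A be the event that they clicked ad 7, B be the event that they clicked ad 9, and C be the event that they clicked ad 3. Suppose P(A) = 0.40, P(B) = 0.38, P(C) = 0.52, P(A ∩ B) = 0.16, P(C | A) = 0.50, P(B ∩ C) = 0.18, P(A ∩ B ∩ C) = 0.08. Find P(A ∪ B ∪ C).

P(A ∩ C) = P(A)·P(C|A) = 0.40 × 0.50 = 0.20
P(A ∪ B ∪ C) = 0.40 + 0.38 + 0.52 − 0.16 − 0.20 − 0.18 + 0.08 = 0.84

0.84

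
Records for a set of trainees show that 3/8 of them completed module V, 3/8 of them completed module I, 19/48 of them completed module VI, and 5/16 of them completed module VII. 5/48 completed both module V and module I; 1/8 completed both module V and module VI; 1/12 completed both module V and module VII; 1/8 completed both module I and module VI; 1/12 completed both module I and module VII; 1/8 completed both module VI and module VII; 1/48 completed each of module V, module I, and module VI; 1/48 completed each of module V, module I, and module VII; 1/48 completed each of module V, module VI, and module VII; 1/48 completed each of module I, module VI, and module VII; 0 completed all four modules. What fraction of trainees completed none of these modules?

P(union) = 3/8 + 3/8 + 19/48 + 5/16 − 5/48 − 1/8 − 1/12 − 1/8 − 1/12 − 1/8 + 1/48 + 1/48 + 1/48 + 1/48 − 0 = 43/48
P(none) = 1 − 43/48 = 5/48

5/48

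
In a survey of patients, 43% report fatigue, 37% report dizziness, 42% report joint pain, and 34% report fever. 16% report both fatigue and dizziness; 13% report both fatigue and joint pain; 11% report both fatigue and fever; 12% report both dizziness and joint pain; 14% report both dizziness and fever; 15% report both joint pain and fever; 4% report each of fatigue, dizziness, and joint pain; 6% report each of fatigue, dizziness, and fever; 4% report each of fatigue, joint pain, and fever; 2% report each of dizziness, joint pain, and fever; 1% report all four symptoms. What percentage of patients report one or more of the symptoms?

90%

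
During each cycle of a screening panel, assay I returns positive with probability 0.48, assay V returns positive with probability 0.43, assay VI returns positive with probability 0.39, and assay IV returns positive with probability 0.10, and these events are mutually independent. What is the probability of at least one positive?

P(none) = (1 − 0.48) × (1 − 0.43) × (1 − 0.39) × (1 − 0.10) = 0.52 × 0.57 × 0.61 × 0.90 = 0.1627236
P(at least one) = 1 − 0.1627236 = 0.8372764

0.8372764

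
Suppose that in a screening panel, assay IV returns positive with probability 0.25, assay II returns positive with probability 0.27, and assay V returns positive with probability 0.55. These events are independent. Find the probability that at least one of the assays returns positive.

Independence gives P(none) = ∏(1 − pᵢ).
P(none) = (1 − 0.25) × (1 − 0.27) × (1 − 0.55) = 0.75 × 0.73 × 0.45 = 0.246375
P(at least one) = 1 − 0.246375 = 0.753625

0.753625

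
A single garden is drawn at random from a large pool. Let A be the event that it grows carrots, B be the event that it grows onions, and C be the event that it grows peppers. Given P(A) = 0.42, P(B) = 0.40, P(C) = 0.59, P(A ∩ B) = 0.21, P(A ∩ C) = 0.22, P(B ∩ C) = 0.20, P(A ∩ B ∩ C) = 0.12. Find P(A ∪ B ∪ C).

P(A ∪ B ∪ C) = 0.42 + 0.40 + 0.59 − 0.21 − 0.22 − 0.20 + 0.12 = 0.90

0.90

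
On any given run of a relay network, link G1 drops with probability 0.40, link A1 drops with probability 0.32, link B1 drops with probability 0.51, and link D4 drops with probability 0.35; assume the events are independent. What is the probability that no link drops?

0.129948

P(none) = (1 − 0.40) × (1 − 0.32) × (1 − 0.51) × (1 − 0.35) = 0.60 × 0.68 × 0.49 × 0.65 = 0.129948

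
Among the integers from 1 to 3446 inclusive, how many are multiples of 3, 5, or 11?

1775

Inclusion–exclusion gives
⌊3446/3⌋ + ⌊3446/5⌋ + ⌊3446/11⌋ − ⌊3446/15⌋ − ⌊3446/33⌋ − ⌊3446/55⌋ + ⌊3446/165⌋ = 1148 + 689 + 313 − 229 − 104 − 62 + 20 = 1775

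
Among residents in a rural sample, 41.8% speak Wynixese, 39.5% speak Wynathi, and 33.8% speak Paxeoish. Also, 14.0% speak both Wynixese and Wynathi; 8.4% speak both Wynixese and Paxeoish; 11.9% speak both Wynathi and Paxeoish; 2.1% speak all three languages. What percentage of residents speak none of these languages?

By inclusion–exclusion:
P(at least one) = 41.8 + 39.5 + 33.8 − 14.0 − 8.4 − 11.9 + 2.1 = 82.9%
P(none) = 100% − 82.9% = 17.1%

17.1%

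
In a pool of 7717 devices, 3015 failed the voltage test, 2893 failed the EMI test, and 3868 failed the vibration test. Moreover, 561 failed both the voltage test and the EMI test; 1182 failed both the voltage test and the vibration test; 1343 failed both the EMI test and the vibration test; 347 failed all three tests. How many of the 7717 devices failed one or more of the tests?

|at least one| = 3015 + 2893 + 3868 − 561 − 1182 − 1343 + 347 = 7037

7037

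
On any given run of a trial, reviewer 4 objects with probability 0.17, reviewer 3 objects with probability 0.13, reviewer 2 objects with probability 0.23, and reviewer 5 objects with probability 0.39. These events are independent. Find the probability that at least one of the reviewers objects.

0.66082963

Since the events are independent, P(none) is the product of the individual non-occurrence probabilities.
P(none) = (1 − 0.17) × (1 − 0.13) × (1 − 0.23) × (1 − 0.39) = 0.83 × 0.87 × 0.77 × 0.61 = 0.33917037
P(at least one) = 1 − 0.33917037 = 0.66082963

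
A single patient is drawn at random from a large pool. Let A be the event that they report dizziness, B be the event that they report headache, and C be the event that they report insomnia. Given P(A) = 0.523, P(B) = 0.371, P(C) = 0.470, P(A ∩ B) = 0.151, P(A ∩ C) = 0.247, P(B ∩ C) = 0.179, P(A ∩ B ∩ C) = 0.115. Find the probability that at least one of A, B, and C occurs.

Apply inclusion-exclusion:
P(A ∪ B ∪ C) = 0.523 + 0.371 + 0.470 − 0.151 − 0.247 − 0.179 + 0.115 = 0.902

0.902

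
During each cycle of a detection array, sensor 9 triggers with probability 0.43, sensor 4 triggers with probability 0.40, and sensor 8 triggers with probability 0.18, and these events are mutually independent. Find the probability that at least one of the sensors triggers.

0.71956

P(none) = (1 − 0.43) × (1 − 0.40) × (1 − 0.18) = 0.57 × 0.60 × 0.82 = 0.28044
P(at least one) = 1 − 0.28044 = 0.71956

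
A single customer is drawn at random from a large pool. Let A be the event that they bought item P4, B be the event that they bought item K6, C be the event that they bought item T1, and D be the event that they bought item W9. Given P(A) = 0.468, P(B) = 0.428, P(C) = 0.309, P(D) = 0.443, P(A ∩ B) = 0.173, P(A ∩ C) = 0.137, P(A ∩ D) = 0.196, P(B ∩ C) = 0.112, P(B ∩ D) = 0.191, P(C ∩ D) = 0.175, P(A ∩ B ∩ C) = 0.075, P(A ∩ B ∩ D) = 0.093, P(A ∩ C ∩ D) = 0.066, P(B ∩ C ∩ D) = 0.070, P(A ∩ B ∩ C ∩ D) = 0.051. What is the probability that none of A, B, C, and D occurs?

P(A ∪ B ∪ C ∪ D) = 0.468 + 0.428 + 0.309 + 0.443 − 0.173 − 0.137 − 0.196 − 0.112 − 0.191 − 0.175 + 0.075 + 0.093 + 0.066 + 0.070 − 0.051 = 0.917
P(none) = 1 − 0.917 = 0.083

0.083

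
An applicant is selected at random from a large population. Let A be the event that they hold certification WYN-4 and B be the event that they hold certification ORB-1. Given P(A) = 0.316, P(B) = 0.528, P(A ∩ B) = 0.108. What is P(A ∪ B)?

0.736

Using inclusion–exclusion:
P(A ∪ B) = 0.316 + 0.528 − 0.108 = 0.736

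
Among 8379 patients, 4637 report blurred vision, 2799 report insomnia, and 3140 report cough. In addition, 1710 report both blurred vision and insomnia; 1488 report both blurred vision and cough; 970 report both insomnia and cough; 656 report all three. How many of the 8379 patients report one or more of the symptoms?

Using inclusion–exclusion:
|union| = 4637 + 2799 + 3140 − 1710 − 1488 − 970 + 656 = 7064

7064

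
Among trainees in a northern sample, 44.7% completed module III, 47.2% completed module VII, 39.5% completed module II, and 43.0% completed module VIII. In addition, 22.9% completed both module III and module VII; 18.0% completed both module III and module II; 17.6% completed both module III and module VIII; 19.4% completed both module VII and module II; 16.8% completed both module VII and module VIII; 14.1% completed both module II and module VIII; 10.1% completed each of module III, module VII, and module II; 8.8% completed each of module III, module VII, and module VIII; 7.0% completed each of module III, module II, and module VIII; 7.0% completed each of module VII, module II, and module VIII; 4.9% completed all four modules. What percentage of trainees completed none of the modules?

Inclusion–exclusion gives
P(union) = 44.7 + 47.2 + 39.5 + 43.0 − 22.9 − 18.0 − 17.6 − 19.4 − 16.8 − 14.1 + 10.1 + 8.8 + 7.0 + 7.0 − 4.9 = 93.6%
P(none) = 100% − 93.6% = 6.4%

6.4%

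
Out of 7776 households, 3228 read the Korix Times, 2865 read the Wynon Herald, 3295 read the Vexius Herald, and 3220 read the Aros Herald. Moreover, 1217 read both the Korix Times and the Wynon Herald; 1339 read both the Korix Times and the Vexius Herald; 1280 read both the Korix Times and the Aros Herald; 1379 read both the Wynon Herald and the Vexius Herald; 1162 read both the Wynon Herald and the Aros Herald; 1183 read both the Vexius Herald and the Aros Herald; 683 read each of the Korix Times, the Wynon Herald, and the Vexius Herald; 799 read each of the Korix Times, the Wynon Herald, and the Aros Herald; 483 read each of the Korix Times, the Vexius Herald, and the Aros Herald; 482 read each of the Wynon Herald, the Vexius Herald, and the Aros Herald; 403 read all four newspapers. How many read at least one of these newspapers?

7092

By inclusion-exclusion,
N(≥1) = 3228 + 2865 + 3295 + 3220 − 1217 − 1339 − 1280 − 1379 − 1162 − 1183 + 683 + 799 + 483 + 482 − 403 = 7092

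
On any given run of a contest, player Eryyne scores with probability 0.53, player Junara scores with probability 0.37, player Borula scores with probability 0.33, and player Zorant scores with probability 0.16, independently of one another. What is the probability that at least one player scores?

0.83335492

Independence gives P(none) = ∏(1 − pᵢ).
P(none) = (1 − 0.53) × (1 − 0.37) × (1 − 0.33) × (1 − 0.16) = 0.47 × 0.63 × 0.67 × 0.84 = 0.16664508
P(at least one) = 1 − 0.16664508 = 0.83335492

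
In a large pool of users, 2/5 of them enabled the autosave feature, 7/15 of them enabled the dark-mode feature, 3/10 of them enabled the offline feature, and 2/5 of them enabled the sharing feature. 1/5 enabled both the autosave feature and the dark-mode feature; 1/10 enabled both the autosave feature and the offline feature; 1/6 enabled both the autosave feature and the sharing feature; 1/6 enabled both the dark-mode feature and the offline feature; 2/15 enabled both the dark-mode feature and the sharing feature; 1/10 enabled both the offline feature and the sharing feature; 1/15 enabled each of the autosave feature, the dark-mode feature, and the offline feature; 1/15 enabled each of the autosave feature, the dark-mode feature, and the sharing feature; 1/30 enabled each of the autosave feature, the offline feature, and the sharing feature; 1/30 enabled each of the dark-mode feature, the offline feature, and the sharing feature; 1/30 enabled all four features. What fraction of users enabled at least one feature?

Inclusion–exclusion gives
P(≥1) = 2/5 + 7/15 + 3/10 + 2/5 − 1/5 − 1/10 − 1/6 − 1/6 − 2/15 − 1/10 + 1/15 + 1/15 + 1/30 + 1/30 − 1/30 = 13/15

13/15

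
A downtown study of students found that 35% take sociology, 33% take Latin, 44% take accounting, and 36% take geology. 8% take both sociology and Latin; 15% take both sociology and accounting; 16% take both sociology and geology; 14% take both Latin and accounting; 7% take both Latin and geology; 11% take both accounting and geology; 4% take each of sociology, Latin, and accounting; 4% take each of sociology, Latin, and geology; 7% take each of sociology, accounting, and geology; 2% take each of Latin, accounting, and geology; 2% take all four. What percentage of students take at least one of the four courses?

By inclusion–exclusion:
P(≥1) = 35 + 33 + 44 + 36 − 8 − 15 − 16 − 14 − 7 − 11 + 4 + 4 + 7 + 2 − 2 = 92%

92%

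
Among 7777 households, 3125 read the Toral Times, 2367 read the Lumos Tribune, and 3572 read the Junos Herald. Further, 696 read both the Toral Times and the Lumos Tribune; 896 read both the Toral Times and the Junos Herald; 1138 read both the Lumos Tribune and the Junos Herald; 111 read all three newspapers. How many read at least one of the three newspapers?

N(≥1) = 3125 + 2367 + 3572 − 696 − 896 − 1138 + 111 = 6445

6445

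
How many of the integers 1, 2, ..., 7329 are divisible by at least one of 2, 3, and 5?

5375

By inclusion-exclusion,
⌊7329/2⌋ + ⌊7329/3⌋ + ⌊7329/5⌋ − ⌊7329/6⌋ − ⌊7329/10⌋ − ⌊7329/15⌋ + ⌊7329/30⌋ = 3664 + 2443 + 1465 − 1221 − 732 − 488 + 244 = 5375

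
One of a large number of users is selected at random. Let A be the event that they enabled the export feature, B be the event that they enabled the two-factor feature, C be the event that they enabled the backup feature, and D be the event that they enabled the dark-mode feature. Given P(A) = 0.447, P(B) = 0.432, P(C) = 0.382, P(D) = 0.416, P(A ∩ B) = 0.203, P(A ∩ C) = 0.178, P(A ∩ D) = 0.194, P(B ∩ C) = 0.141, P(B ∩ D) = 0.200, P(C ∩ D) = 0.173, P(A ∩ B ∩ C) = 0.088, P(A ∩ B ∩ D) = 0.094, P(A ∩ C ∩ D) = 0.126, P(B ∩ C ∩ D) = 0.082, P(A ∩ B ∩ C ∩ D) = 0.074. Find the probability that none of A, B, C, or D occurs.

0.096

Inclusion–exclusion gives
P(A ∪ B ∪ C ∪ D) = 0.447 + 0.432 + 0.382 + 0.416 − 0.203 − 0.178 − 0.194 − 0.141 − 0.200 − 0.173 + 0.088 + 0.094 + 0.126 + 0.082 − 0.074 = 0.904
P(none) = 1 − 0.904 = 0.096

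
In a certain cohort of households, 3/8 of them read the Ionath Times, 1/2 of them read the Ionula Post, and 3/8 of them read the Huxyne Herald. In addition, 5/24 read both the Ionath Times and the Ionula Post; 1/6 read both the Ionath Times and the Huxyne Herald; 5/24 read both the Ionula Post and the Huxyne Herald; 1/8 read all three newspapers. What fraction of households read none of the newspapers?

5/24

Using inclusion–exclusion:
P(at least one) = 3/8 + 1/2 + 3/8 − 5/24 − 1/6 − 5/24 + 1/8 = 19/24
P(none) = 1 − 19/24 = 5/24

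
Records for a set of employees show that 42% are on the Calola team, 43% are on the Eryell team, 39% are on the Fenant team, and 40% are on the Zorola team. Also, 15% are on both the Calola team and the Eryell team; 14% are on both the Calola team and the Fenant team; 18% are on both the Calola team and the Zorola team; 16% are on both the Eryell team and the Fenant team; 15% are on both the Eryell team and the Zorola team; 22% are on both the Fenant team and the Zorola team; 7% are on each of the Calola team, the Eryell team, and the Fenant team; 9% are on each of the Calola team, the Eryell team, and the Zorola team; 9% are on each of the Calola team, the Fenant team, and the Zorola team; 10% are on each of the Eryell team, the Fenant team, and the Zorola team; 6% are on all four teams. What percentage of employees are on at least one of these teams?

Inclusion–exclusion gives
P(at least one) = 42 + 43 + 39 + 40 − 15 − 14 − 18 − 16 − 15 − 22 + 7 + 9 + 9 + 10 − 6 = 93%

93%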